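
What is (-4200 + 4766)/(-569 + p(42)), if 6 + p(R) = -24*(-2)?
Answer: -566/527 ≈ -1.0740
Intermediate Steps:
p(R) = 42 (p(R) = -6 - 24*(-2) = -6 + 48 = 42)
(-4200 + 4766)/(-569 + p(42)) = (-4200 + 4766)/(-569 + 42) = 566/(-527) = 566*(-1/527) = -566/527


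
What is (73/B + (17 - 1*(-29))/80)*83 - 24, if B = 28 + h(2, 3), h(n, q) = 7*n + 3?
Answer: 57013/360 ≈ 158.37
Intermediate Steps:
h(n, q) = 3 + 7*n
B = 45 (B = 28 + (3 + 7*2) = 28 + (3 + 14) = 28 + 17 = 45)
(73/B + (17 - 1*(-29))/80)*83 - 24 = (73/45 + (17 - 1*(-29))/80)*83 - 24 = (73*(1/45) + (17 + 29)*(1/80))*83 - 24 = (73/45 + 46*(1/80))*83 - 24 = (73/45 + 23/40)*83 - 24 = (791/360)*83 - 24 = 65653/360 - 24 = 57013/360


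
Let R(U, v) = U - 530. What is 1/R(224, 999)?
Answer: -1/306 ≈ -0.0032680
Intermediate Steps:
R(U, v) = -530 + U
1/R(224, 999) = 1/(-530 + 224) = 1/(-306) = -1/306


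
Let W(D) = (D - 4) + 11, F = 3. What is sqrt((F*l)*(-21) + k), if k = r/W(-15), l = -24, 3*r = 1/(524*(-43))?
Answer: sqrt(27634637852166)/135192 ≈ 38.884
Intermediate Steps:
r = -1/67596 (r = 1/(3*((524*(-43)))) = (1/3)/(-22532) = (1/3)*(-1/22532) = -1/67596 ≈ -1.4794e-5)
W(D) = 7 + D (W(D) = (-4 + D) + 11 = 7 + D)
k = 1/540768 (k = -1/(67596*(7 - 15)) = -1/67596/(-8) = -1/67596*(-1/8) = 1/540768 ≈ 1.8492e-6)
sqrt((F*l)*(-21) + k) = sqrt((3*(-24))*(-21) + 1/540768) = sqrt(-72*(-21) + 1/540768) = sqrt(1512 + 1/540768) = sqrt(817641217/540768) = sqrt(27634637852166)/135192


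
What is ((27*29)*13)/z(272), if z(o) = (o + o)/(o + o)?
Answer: 10179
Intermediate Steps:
z(o) = 1 (z(o) = (2*o)/((2*o)) = (2*o)*(1/(2*o)) = 1)
((27*29)*13)/z(272) = ((27*29)*13)/1 = (783*13)*1 = 10179*1 = 10179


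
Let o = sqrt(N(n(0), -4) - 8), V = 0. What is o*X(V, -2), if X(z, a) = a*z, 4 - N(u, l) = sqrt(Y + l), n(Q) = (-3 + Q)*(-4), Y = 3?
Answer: 0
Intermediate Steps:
n(Q) = 12 - 4*Q
N(u, l) = 4 - sqrt(3 + l)
o = sqrt(-4 - I) (o = sqrt((4 - sqrt(3 - 4)) - 8) = sqrt((4 - sqrt(-1)) - 8) = sqrt((4 - I) - 8) = sqrt(-4 - I) ≈ 0.2481 - 2.0153*I)
o*X(V, -2) = sqrt(-4 - I)*(-2*0) = sqrt(-4 - I)*0 = 0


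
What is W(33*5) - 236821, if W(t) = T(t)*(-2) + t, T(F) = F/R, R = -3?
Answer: -236546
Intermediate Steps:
T(F) = -F/3 (T(F) = F/(-3) = F*(-⅓) = -F/3)
W(t) = 5*t/3 (W(t) = -t/3*(-2) + t = 2*t/3 + t = 5*t/3)
W(33*5) - 236821 = 5*(33*5)/3 - 236821 = (5/3)*165 - 236821 = 275 - 236821 = -236546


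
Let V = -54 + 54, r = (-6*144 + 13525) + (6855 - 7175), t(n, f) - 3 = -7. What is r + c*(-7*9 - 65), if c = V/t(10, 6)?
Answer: 12341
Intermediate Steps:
t(n, f) = -4 (t(n, f) = 3 - 7 = -4)
r = 12341 (r = (-864 + 13525) - 320 = 12661 - 320 = 12341)
V = 0
c = 0 (c = 0/(-4) = 0*(-¼) = 0)
r + c*(-7*9 - 65) = 12341 + 0*(-7*9 - 65) = 12341 + 0*(-63 - 65) = 12341 + 0*(-128) = 12341 + 0 = 12341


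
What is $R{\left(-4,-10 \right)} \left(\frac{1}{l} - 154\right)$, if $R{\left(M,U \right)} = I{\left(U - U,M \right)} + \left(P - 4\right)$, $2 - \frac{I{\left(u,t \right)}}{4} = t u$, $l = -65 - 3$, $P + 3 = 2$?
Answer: $- \frac{31419}{68} \approx -462.04$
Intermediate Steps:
$P = -1$ ($P = -3 + 2 = -1$)
$l = -68$
$I{\left(u,t \right)} = 8 - 4 t u$
$R{\left(M,U \right)} = 3$ ($R{\left(M,U \right)} = \left(8 - 4 M \left(U - U\right)\right) - 5 = \left(8 - 4 M 0\right) - 5 = \left(8 + 0\right) - 5 = 8 - 5 = 3$)
$R{\left(-4,-10 \right)} \left(\frac{1}{l} - 154\right) = 3 \left(\frac{1}{-68} - 154\right) = 3 \left(- \frac{1}{68} - 154\right) = 3 \left(- \frac{10473}{68}\right) = - \frac{31419}{68}$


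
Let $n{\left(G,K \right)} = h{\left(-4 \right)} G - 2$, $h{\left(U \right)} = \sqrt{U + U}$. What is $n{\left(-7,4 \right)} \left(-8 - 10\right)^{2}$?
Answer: $-648 - 4536 i \sqrt{2} \approx -648.0 - 6414.9 i$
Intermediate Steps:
$h{\left(U \right)} = \sqrt{2} \sqrt{U}$ ($h{\left(U \right)} = \sqrt{2 U} = \sqrt{2} \sqrt{U}$)
$n{\left(G,K \right)} = -2 + 2 i G \sqrt{2}$ ($n{\left(G,K \right)} = \sqrt{2} \sqrt{-4} G - 2 = \sqrt{2} \cdot 2 i G - 2 = 2 i \sqrt{2} G - 2 = 2 i G \sqrt{2} - 2 = -2 + 2 i G \sqrt{2}$)
$n{\left(-7,4 \right)} \left(-8 - 10\right)^{2} = \left(-2 + 2 i \left(-7\right) \sqrt{2}\right) \left(-8 - 10\right)^{2} = \left(-2 - 14 i \sqrt{2}\right) \left(-18\right)^{2} = \left(-2 - 14 i \sqrt{2}\right) 324 = -648 - 4536 i \sqrt{2}$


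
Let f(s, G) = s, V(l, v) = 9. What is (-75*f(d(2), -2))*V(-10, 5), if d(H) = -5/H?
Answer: 3375/2 ≈ 1687.5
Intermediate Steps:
(-75*f(d(2), -2))*V(-10, 5) = -(-375)/2*9 = -75*(-5/2)*9 = (375/2)*9 = 3375/2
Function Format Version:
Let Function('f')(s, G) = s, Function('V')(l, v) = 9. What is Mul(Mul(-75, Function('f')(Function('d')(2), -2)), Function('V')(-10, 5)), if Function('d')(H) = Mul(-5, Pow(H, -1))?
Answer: Rational(3375, 2) ≈ 1687.5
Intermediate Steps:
Mul(Mul(-75, Function('f')(Function('d')(2), -2)), Function('V')(-10, 5)) = Mul(Mul(-75, Mul(-5, Pow(2, -1))), 9) = Mul(Mul(-75, Mul(-5, Rational(1, 2))), 9) = Mul(Mul(-75, Rational(-5, 2)), 9) = Mul(Rational(375, 2), 9) = Rational(3375, 2)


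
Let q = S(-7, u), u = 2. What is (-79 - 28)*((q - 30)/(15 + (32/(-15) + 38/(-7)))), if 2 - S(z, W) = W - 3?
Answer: 303345/781 ≈ 388.41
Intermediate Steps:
S(z, W) = 5 - W (S(z, W) = 2 - (W - 3) = 2 - (-3 + W) = 2 + (3 - W) = 5 - W)
q = 3 (q = 5 - 1*2 = 5 - 2 = 3)
(-79 - 28)*((q - 30)/(15 + (32/(-15) + 38/(-7)))) = (-79 - 28)*((3 - 30)/(15 + (32/(-15) + 38/(-7)))) = -(-2889)/(15 + (32*(-1/15) + 38*(-⅐))) = -(-2889)/(15 + (-32/15 - 38/7)) = -(-2889)/(15 - 794/105) = -(-2889)/781/105 = -(-2889)*105/781 = -107*(-2835/781) = 303345/781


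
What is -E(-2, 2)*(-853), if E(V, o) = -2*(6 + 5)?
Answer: -18766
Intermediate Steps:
E(V, o) = -22 (E(V, o) = -2*11 = -22)
-E(-2, 2)*(-853) = -1*(-22)*(-853) = 22*(-853) = -18766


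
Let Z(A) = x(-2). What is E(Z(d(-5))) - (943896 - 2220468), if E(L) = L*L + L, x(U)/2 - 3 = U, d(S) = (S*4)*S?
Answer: 1276578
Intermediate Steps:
d(S) = 4*S**2 (d(S) = (4*S)*S = 4*S**2)
x(U) = 6 + 2*U
Z(A) = 2 (Z(A) = 6 + 2*(-2) = 6 - 4 = 2)
E(L) = L + L**2 (E(L) = L**2 + L = L + L**2)
E(Z(d(-5))) - (943896 - 2220468) = 2*(1 + 2) - (943896 - 2220468) = 2*3 - 1*(-1276572) = 6 + 1276572 = 1276578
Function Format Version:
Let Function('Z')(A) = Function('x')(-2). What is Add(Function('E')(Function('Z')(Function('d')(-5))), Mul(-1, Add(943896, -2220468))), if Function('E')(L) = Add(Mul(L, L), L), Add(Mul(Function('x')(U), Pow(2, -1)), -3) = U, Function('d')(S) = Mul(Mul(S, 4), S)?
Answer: 1276578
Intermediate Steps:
Function('d')(S) = Mul(4, Pow(S, 2)) (Function('d')(S) = Mul(Mul(4, S), S) = Mul(4, Pow(S, 2)))
Function('x')(U) = Add(6, Mul(2, U))
Function('Z')(A) = 2 (Function('Z')(A) = Add(6, Mul(2, -2)) = Add(6, -4) = 2)
Function('E')(L) = Add(L, Pow(L, 2)) (Function('E')(L) = Add(Pow(L, 2), L) = Add(L, Pow(L, 2)))
Add(Function('E')(Function('Z')(Function('d')(-5))), Mul(-1, Add(943896, -2220468))) = Add(Mul(2, Add(1, 2)), Mul(-1, Add(943896, -2220468))) = Add(Mul(2, 3), Mul(-1, -1276572)) = Add(6, 1276572) = 1276578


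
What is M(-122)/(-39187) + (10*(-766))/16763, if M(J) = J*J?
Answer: -549672912/656891681 ≈ -0.83678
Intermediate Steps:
M(J) = J²
M(-122)/(-39187) + (10*(-766))/16763 = (-122)²/(-39187) + (10*(-766))/16763 = 14884*(-1/39187) - 7660*1/16763 = -14884/39187 - 7660/16763 = -549672912/656891681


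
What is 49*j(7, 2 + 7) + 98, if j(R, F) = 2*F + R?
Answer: 1323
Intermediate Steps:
j(R, F) = R + 2*F
49*j(7, 2 + 7) + 98 = 49*(7 + 2*(2 + 7)) + 98 = 49*(7 + 2*9) + 98 = 49*(7 + 18) + 98 = 49*25 + 98 = 1225 + 98 = 1323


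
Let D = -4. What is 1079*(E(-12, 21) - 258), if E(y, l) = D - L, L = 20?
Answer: -304278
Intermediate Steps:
E(y, l) = -24 (E(y, l) = -4 - 1*20 = -4 - 20 = -24)
1079*(E(-12, 21) - 258) = 1079*(-24 - 258) = 1079*(-282) = -304278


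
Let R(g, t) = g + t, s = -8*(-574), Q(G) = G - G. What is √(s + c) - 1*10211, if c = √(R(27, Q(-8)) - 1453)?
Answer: -10211 + √(4592 + I*√1426) ≈ -10143.0 + 0.27863*I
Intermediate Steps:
Q(G) = 0
s = 4592
c = I*√1426 (c = √((27 + 0) - 1453) = √(27 - 1453) = √(-1426) = I*√1426 ≈ 37.762*I)
√(s + c) - 1*10211 = √(4592 + I*√1426) - 1*10211 = √(4592 + I*√1426) - 10211 = -10211 + √(4592 + I*√1426)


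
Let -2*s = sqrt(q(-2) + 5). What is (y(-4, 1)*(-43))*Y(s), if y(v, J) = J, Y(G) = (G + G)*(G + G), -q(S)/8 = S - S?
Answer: -215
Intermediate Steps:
q(S) = 0 (q(S) = -8*(S - S) = -8*0 = 0)
s = -sqrt(5)/2 (s = -sqrt(0 + 5)/2 = -sqrt(5)/2 ≈ -1.1180)
Y(G) = 4*G**2 (Y(G) = (2*G)*(2*G) = 4*G**2)
(y(-4, 1)*(-43))*Y(s) = (1*(-43))*(4*(-sqrt(5)/2)**2) = -172*5/4 = -43*5 = -215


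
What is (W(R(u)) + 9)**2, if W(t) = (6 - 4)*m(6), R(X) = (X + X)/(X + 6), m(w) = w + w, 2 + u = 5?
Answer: 1089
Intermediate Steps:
u = 3 (u = -2 + 5 = 3)
m(w) = 2*w
R(X) = 2*X/(6 + X) (R(X) = (2*X)/(6 + X) = 2*X/(6 + X))
W(t) = 24 (W(t) = (6 - 4)*(2*6) = 2*12 = 24)
(W(R(u)) + 9)**2 = (24 + 9)**2 = 33**2 = 1089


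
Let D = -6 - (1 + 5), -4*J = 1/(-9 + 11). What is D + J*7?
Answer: -103/8 ≈ -12.875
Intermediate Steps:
J = -⅛ (J = -1/(4*(-9 + 11)) = -¼/2 = -¼*½ = -⅛ ≈ -0.12500)
D = -12 (D = -6 - 1*6 = -6 - 6 = -12)
D + J*7 = -12 - ⅛*7 = -12 - 7/8 = -103/8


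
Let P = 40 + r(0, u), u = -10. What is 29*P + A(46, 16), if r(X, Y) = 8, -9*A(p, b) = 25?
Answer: 12503/9 ≈ 1389.2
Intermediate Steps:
A(p, b) = -25/9 (A(p, b) = -⅑*25 = -25/9)
P = 48 (P = 40 + 8 = 48)
29*P + A(46, 16) = 29*48 - 25/9 = 1392 - 25/9 = 12503/9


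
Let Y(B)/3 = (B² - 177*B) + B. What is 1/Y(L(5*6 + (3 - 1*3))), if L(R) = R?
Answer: -1/13140 ≈ -7.6103e-5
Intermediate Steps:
Y(B) = -528*B + 3*B² (Y(B) = 3*((B² - 177*B) + B) = 3*(B² - 176*B) = -528*B + 3*B²)
1/Y(L(5*6 + (3 - 1*3))) = 1/(3*(5*6 + (3 - 1*3))*(-176 + (5*6 + (3 - 1*3)))) = 1/(3*(30 + (3 - 3))*(-176 + (30 + (3 - 3)))) = 1/(3*(30 + 0)*(-176 + (30 + 0))) = 1/(3*30*(-176 + 30)) = 1/(3*30*(-146)) = 1/(-13140) = -1/13140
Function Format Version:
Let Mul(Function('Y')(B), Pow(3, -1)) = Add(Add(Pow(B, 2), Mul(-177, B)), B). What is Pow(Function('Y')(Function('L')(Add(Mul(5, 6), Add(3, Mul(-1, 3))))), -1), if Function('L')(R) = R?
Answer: Rational(-1, 13140) ≈ -7.6103e-5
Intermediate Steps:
Function('Y')(B) = Add(Mul(-528, B), Mul(3, Pow(B, 2))) (Function('Y')(B) = Mul(3, Add(Add(Pow(B, 2), Mul(-177, B)), B)) = Mul(3, Add(Pow(B, 2), Mul(-176, B))) = Add(Mul(-528, B), Mul(3, Pow(B, 2))))
Pow(Function('Y')(Function('L')(Add(Mul(5, 6), Add(3, Mul(-1, 3))))), -1) = Pow(Mul(3, Add(Mul(5, 6), Add(3, Mul(-1, 3))), Add(-176, Add(Mul(5, 6), Add(3, Mul(-1, 3))))), -1) = Pow(Mul(3, Add(30, Add(3, -3)), Add(-176, Add(30, Add(3, -3)))), -1) = Pow(Mul(3, Add(30, 0), Add(-176, Add(30, 0))), -1) = Pow(Mul(3, 30, Add(-176, 30)), -1) = Pow(Mul(3, 30, -146), -1) = Pow(-13140, -1) = Rational(-1, 13140)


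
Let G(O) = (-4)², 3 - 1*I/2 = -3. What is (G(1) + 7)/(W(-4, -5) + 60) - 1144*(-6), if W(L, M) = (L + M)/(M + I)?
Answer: 2821265/411 ≈ 6864.4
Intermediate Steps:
I = 12 (I = 6 - 2*(-3) = 6 + 6 = 12)
G(O) = 16
W(L, M) = (L + M)/(12 + M) (W(L, M) = (L + M)/(M + 12) = (L + M)/(12 + M))
(G(1) + 7)/(W(-4, -5) + 60) - 1144*(-6) = (16 + 7)/((-4 - 5)/(12 - 5) + 60) - 1144*(-6) = 23/(-9/7 + 60) - 104*(-66) = 23/((⅐)*(-9) + 60) + 6864 = 23/(-9/7 + 60) + 6864 = 23/(411/7) + 6864 = 23*(7/411) + 6864 = 161/411 + 6864 = 2821265/411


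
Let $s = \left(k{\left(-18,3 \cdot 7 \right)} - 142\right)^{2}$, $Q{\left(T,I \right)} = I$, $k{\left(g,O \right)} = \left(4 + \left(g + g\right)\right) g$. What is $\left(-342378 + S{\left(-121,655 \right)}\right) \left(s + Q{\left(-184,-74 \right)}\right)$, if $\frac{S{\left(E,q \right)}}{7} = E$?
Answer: $-64623089450$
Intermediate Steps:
$k{\left(g,O \right)} = g \left(4 + 2 g\right)$ ($k{\left(g,O \right)} = \left(4 + 2 g\right) g = g \left(4 + 2 g\right)$)
$S{\left(E,q \right)} = 7 E$
$s = 188356$ ($s = \left(2 \left(-18\right) \left(2 - 18\right) - 142\right)^{2} = \left(2 \left(-18\right) \left(-16\right) - 142\right)^{2} = \left(576 - 142\right)^{2} = 434^{2} = 188356$)
$\left(-342378 + S{\left(-121,655 \right)}\right) \left(s + Q{\left(-184,-74 \right)}\right) = \left(-342378 + 7 \left(-121\right)\right) \left(188356 - 74\right) = \left(-342378 - 847\right) 188282 = \left(-343225\right) 188282 = -64623089450$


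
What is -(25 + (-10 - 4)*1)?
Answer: -11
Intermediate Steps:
-(25 + (-10 - 4)*1) = -(25 - 14*1) = -(25 - 14) = -1*11 = -11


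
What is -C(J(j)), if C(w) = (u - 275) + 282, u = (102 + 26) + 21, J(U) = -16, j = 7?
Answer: -156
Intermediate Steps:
u = 149 (u = 128 + 21 = 149)
C(w) = 156 (C(w) = (149 - 275) + 282 = -126 + 282 = 156)
-C(J(j)) = -1*156 = -156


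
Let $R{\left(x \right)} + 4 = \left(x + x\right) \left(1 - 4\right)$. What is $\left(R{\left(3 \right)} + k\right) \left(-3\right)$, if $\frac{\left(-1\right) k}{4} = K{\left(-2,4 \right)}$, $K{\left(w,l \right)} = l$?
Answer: $114$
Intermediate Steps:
$k = -16$ ($k = \left(-4\right) 4 = -16$)
$R{\left(x \right)} = -4 - 6 x$ ($R{\left(x \right)} = -4 + \left(x + x\right) \left(1 - 4\right) = -4 + 2 x \left(-3\right) = -4 - 6 x$)
$\left(R{\left(3 \right)} + k\right) \left(-3\right) = \left(\left(-4 - 18\right) - 16\right) \left(-3\right) = \left(-22 - 16\right) \left(-3\right) = \left(-38\right) \left(-3\right) = 114$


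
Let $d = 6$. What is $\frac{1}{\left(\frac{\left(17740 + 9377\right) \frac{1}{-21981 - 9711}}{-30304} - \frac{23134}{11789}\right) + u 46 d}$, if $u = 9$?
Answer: $\frac{3774029734784}{9367284046661123} \approx 0.00040289$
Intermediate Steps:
$\frac{1}{\left(\frac{\left(17740 + 9377\right) \frac{1}{-21981 - 9711}}{-30304} - \frac{23134}{11789}\right) + u 46 d} = \frac{1}{\left(\frac{\left(17740 + 9377\right) \frac{1}{-21981 - 9711}}{-30304} - \frac{23134}{11789}\right) + 9 \cdot 46 \cdot 6} = \frac{1}{\left(\frac{27117}{-31692} \left(- \frac{1}{30304}\right) - \frac{23134}{11789}\right) + 414 \cdot 6} = \frac{1}{\left(27117 \left(- \frac{1}{31692}\right) \left(- \frac{1}{30304}\right) - \frac{23134}{11789}\right) + 2484} = \frac{1}{\left(\left(- \frac{9039}{10564}\right) \left(- \frac{1}{30304}\right) - \frac{23134}{11789}\right) + 2484} = \frac{1}{\left(\frac{9039}{320131456} - \frac{23134}{11789}\right) + 2484} = \frac{1}{- \frac{7405814542333}{3774029734784} + 2484} = \frac{1}{\frac{9367284046661123}{3774029734784}} = \frac{3774029734784}{9367284046661123}$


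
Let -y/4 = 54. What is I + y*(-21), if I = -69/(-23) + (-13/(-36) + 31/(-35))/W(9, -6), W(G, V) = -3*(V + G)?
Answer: 51472921/11340 ≈ 4539.1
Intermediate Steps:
W(G, V) = -3*G - 3*V (W(G, V) = -3*(G + V) = -3*G - 3*V)
y = -216 (y = -4*54 = -216)
I = 34681/11340 (I = -69/(-23) + (-13/(-36) + 31/(-35))/(-3*9 - 3*(-6)) = -69*(-1/23) + (-13*(-1/36) + 31*(-1/35))/(-27 + 18) = 3 + (13/36 - 31/35)/(-9) = 3 - 661/1260*(-⅑) = 3 + 661/11340 = 34681/11340 ≈ 3.0583)
I + y*(-21) = 34681/11340 - 216*(-21) = 34681/11340 + 4536 = 51472921/11340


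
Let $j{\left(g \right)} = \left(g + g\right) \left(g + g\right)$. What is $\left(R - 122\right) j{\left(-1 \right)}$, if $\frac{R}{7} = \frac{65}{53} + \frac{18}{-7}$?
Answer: $- \frac{27860}{53} \approx -525.66$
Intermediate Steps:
$j{\left(g \right)} = 4 g^{2}$ ($j{\left(g \right)} = 2 g 2 g = 4 g^{2}$)
$R = - \frac{499}{53}$ ($R = 7 \left(\frac{65}{53} + \frac{18}{-7}\right) = 7 \left(65 \cdot \frac{1}{53} + 18 \left(- \frac{1}{7}\right)\right) = 7 \left(\frac{65}{53} - \frac{18}{7}\right) = 7 \left(- \frac{499}{371}\right) = - \frac{499}{53} \approx -9.4151$)
$\left(R - 122\right) j{\left(-1 \right)} = \left(- \frac{499}{53} - 122\right) 4 \left(-1\right)^{2} = - \frac{6965 \cdot 4 \cdot 1}{53} = \left(- \frac{6965}{53}\right) 4 = - \frac{27860}{53}$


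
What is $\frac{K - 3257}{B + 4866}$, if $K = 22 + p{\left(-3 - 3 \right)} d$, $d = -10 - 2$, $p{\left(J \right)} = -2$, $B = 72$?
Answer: $- \frac{3211}{4938} \approx -0.65026$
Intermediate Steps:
$d = -12$ ($d = -10 - 2 = -12$)
$K = 46$ ($K = 22 - -24 = 22 + 24 = 46$)
$\frac{K - 3257}{B + 4866} = \frac{46 - 3257}{72 + 4866} = - \frac{3211}{4938}$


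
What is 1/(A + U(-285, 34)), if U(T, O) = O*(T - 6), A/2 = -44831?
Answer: -1/99556 ≈ -1.0045e-5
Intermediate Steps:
A = -89662 (A = 2*(-44831) = -89662)
U(T, O) = O*(-6 + T)
1/(A + U(-285, 34)) = 1/(-89662 + 34*(-6 - 285)) = 1/(-89662 + 34*(-291)) = 1/(-89662 - 9894) = 1/(-99556) = -1/99556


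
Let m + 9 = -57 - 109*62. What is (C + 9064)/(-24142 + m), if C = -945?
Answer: -8119/30966 ≈ -0.26219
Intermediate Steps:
m = -6824 (m = -9 + (-57 - 109*62) = -9 + (-57 - 6758) = -9 - 6815 = -6824)
(C + 9064)/(-24142 + m) = (-945 + 9064)/(-24142 - 6824) = 8119/(-30966) = 8119*(-1/30966) = -8119/30966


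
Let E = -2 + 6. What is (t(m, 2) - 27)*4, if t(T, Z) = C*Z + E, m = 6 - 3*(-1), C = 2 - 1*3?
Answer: -100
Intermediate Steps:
E = 4
C = -1 (C = 2 - 3 = -1)
m = 9 (m = 6 + 3 = 9)
t(T, Z) = 4 - Z (t(T, Z) = -Z + 4 = 4 - Z)
(t(m, 2) - 27)*4 = ((4 - 1*2) - 27)*4 = ((4 - 2) - 27)*4 = (2 - 27)*4 = -25*4 = -100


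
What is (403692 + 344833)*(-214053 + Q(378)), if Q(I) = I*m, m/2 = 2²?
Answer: -157960482225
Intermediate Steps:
m = 8 (m = 2*2² = 2*4 = 8)
Q(I) = 8*I (Q(I) = I*8 = 8*I)
(403692 + 344833)*(-214053 + Q(378)) = (403692 + 344833)*(-214053 + 8*378) = 748525*(-214053 + 3024) = 748525*(-211029) = -157960482225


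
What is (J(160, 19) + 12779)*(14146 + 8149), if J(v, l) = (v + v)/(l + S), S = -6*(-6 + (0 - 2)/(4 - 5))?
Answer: 12258170015/43 ≈ 2.8507e+8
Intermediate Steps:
S = 24 (S = -6*(-6 - 2/(-1)) = -6*(-6 - 2*(-1)) = -6*(-6 + 2) = -6*(-4) = 24)
J(v, l) = 2*v/(24 + l) (J(v, l) = (v + v)/(l + 24) = (2*v)/(24 + l) = 2*v/(24 + l))
(J(160, 19) + 12779)*(14146 + 8149) = (2*160/(24 + 19) + 12779)*(14146 + 8149) = (2*160/43 + 12779)*22295 = (2*160*(1/43) + 12779)*22295 = (320/43 + 12779)*22295 = (549817/43)*22295 = 12258170015/43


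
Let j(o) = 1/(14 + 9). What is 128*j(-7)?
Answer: 128/23 ≈ 5.5652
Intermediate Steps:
j(o) = 1/23
128*j(-7) = 128*(1/23) = 128/23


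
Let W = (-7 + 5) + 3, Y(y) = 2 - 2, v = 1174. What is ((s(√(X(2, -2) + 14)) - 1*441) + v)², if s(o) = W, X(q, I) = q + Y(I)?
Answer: 538756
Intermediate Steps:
Y(y) = 0
X(q, I) = q (X(q, I) = q + 0 = q)
W = 1 (W = -2 + 3 = 1)
s(o) = 1
((s(√(X(2, -2) + 14)) - 1*441) + v)² = ((1 - 1*441) + 1174)² = ((1 - 441) + 1174)² = (-440 + 1174)² = 734² = 538756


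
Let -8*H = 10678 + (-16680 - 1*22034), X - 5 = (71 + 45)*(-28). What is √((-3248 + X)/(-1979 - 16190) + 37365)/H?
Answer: 4*√3083693444186/127346521 ≈ 0.055158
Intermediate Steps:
X = -3243 (X = 5 + (71 + 45)*(-28) = 5 + 116*(-28) = 5 - 3248 = -3243)
H = 7009/2 (H = -(10678 + (-16680 - 1*22034))/8 = -(10678 + (-16680 - 22034))/8 = -(10678 - 38714)/8 = -⅛*(-28036) = 7009/2 ≈ 3504.5)
√((-3248 + X)/(-1979 - 16190) + 37365)/H = √((-3248 - 3243)/(-1979 - 16190) + 37365)/(7009/2) = √(-6491/(-18169) + 37365)*(2/7009) = √(-6491*(-1/18169) + 37365)*(2/7009) = √(6491/18169 + 37365)*(2/7009) = √(678891176/18169)*(2/7009) = (2*√3083693444186/18169)*(2/7009) = 4*√3083693444186/127346521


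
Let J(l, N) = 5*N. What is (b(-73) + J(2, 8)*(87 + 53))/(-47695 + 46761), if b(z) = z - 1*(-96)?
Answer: -5623/934 ≈ -6.0203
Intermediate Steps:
b(z) = 96 + z (b(z) = z + 96 = 96 + z)
(b(-73) + J(2, 8)*(87 + 53))/(-47695 + 46761) = ((96 - 73) + (5*8)*(87 + 53))/(-47695 + 46761) = (23 + 40*140)/(-934) = (23 + 5600)*(-1/934) = 5623*(-1/934) = -5623/934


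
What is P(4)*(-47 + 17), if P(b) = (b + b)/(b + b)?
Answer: -30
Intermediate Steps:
P(b) = 1 (P(b) = (2*b)/((2*b)) = (2*b)*(1/(2*b)) = 1)
P(4)*(-47 + 17) = 1*(-47 + 17) = 1*(-30) = -30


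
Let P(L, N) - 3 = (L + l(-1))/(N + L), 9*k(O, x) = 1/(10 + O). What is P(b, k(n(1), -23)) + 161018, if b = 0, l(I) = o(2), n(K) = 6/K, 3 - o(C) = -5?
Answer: 162173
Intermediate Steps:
o(C) = 8 (o(C) = 3 - 1*(-5) = 3 + 5 = 8)
l(I) = 8
k(O, x) = 1/(9*(10 + O))
P(L, N) = 3 + (8 + L)/(L + N) (P(L, N) = 3 + (L + 8)/(N + L) = 3 + (8 + L)/(L + N))
P(b, k(n(1), -23)) + 161018 = (8 + 3*(1/(9*(10 + 6/1))) + 4*0)/(0 + 1/(9*(10 + 6/1))) + 161018 = (8 + 3*(1/(9*(10 + 6*1))) + 0)/(0 + 1/(9*(10 + 6*1))) + 161018 = (8 + 3*(1/(9*(10 + 6))) + 0)/(0 + 1/(9*(10 + 6))) + 161018 = (8 + 3*((⅑)/16) + 0)/(0 + (⅑)/16) + 161018 = (8 + 3*((⅑)*(1/16)) + 0)/(0 + (⅑)*(1/16)) + 161018 = (8 + 3*(1/144) + 0)/(0 + 1/144) + 161018 = (8 + 1/48 + 0)/(1/144) + 161018 = 144*(385/48) + 161018 = 1155 + 161018 = 162173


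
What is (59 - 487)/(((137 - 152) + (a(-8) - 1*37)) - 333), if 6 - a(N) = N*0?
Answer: 428/379 ≈ 1.1293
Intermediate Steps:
a(N) = 6 (a(N) = 6 - N*0 = 6 - 1*0 = 6 + 0 = 6)
(59 - 487)/(((137 - 152) + (a(-8) - 1*37)) - 333) = (59 - 487)/(((137 - 152) + (6 - 1*37)) - 333) = -428/((-15 + (6 - 37)) - 333) = -428/((-15 - 31) - 333) = -428/(-46 - 333) = -428/(-379) = -428*(-1/379) = 428/379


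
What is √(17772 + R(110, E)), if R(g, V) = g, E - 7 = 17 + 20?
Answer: √17882 ≈ 133.72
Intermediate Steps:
E = 44 (E = 7 + (17 + 20) = 7 + 37 = 44)
√(17772 + R(110, E)) = √(17772 + 110) = √17882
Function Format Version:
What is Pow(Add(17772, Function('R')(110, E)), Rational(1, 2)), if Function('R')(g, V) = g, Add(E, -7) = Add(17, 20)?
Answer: Pow(17882, Rational(1, 2)) ≈ 133.72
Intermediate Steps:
E = 44 (E = Add(7, Add(17, 20)) = Add(7, 37) = 44)
Pow(Add(17772, Function('R')(110, E)), Rational(1, 2)) = Pow(Add(17772, 110), Rational(1, 2)) = Pow(17882, Rational(1, 2))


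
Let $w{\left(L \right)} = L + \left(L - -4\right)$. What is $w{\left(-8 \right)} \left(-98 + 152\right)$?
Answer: $-648$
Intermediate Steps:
$w{\left(L \right)} = 4 + 2 L$ ($w{\left(L \right)} = L + \left(L + 4\right) = L + \left(4 + L\right) = 4 + 2 L$)
$w{\left(-8 \right)} \left(-98 + 152\right) = \left(4 + 2 \left(-8\right)\right) \left(-98 + 152\right) = \left(4 - 16\right) 54 = \left(-12\right) 54 = -648$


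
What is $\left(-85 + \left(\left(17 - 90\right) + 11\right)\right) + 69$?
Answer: $-78$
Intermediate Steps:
$\left(-85 + \left(\left(17 - 90\right) + 11\right)\right) + 69 = \left(-85 + \left(-73 + 11\right)\right) + 69 = \left(-85 - 62\right) + 69 = -147 + 69 = -78$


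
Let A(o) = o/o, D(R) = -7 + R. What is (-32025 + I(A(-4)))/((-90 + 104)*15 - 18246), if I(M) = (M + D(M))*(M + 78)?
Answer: 8105/4509 ≈ 1.7975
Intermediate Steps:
A(o) = 1
I(M) = (-7 + 2*M)*(78 + M) (I(M) = (M + (-7 + M))*(M + 78) = (-7 + 2*M)*(78 + M))
(-32025 + I(A(-4)))/((-90 + 104)*15 - 18246) = (-32025 + (-546 + 2*1² + 149*1))/((-90 + 104)*15 - 18246) = (-32025 + (-546 + 2*1 + 149))/(14*15 - 18246) = (-32025 + (-546 + 2 + 149))/(210 - 18246) = (-32025 - 395)/(-18036) = -32420*(-1/18036) = 8105/4509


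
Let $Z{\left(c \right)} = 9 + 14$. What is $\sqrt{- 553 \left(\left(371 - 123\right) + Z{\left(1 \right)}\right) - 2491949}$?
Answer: $2 i \sqrt{660453} \approx 1625.4 i$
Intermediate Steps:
$Z{\left(c \right)} = 23$
$\sqrt{- 553 \left(\left(371 - 123\right) + Z{\left(1 \right)}\right) - 2491949} = \sqrt{- 553 \left(\left(371 - 123\right) + 23\right) - 2491949} = \sqrt{- 553 \left(248 + 23\right) - 2491949} = \sqrt{\left(-553\right) 271 - 2491949} = \sqrt{-149863 - 2491949} = \sqrt{-2641812} = 2 i \sqrt{660453}$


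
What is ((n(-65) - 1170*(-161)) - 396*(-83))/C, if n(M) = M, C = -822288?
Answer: -221173/822288 ≈ -0.26897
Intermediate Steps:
((n(-65) - 1170*(-161)) - 396*(-83))/C = ((-65 - 1170*(-161)) - 396*(-83))/(-822288) = ((-65 + 188370) + 32868)*(-1/822288) = (188305 + 32868)*(-1/822288) = 221173*(-1/822288) = -221173/822288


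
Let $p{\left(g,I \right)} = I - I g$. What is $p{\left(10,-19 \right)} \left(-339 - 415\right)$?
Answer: $-128934$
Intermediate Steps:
$p{\left(g,I \right)} = I - I g$
$p{\left(10,-19 \right)} \left(-339 - 415\right) = - 19 \left(1 - 10\right) \left(-339 - 415\right) = - 19 \left(1 - 10\right) \left(-754\right) = \left(-19\right) \left(-9\right) \left(-754\right) = 171 \left(-754\right) = -128934$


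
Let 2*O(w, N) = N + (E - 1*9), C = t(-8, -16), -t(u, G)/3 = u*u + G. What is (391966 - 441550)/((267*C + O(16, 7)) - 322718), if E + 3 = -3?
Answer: 8264/60195 ≈ 0.13729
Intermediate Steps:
E = -6 (E = -3 - 3 = -6)
t(u, G) = -3*G - 3*u² (t(u, G) = -3*(u*u + G) = -3*(u² + G) = -3*(G + u²) = -3*G - 3*u²)
C = -144 (C = -3*(-16) - 3*(-8)² = 48 - 3*64 = 48 - 192 = -144)
O(w, N) = -15/2 + N/2 (O(w, N) = (N + (-6 - 1*9))/2 = (N + (-6 - 9))/2 = (N - 15)/2 = (-15 + N)/2 = -15/2 + N/2)
(391966 - 441550)/((267*C + O(16, 7)) - 322718) = (391966 - 441550)/((267*(-144) + (-15/2 + (½)*7)) - 322718) = -49584/((-38448 + (-15/2 + 7/2)) - 322718) = -49584/((-38448 - 4) - 322718) = -49584/(-38452 - 322718) = -49584/(-361170) = -49584*(-1/361170) = 8264/60195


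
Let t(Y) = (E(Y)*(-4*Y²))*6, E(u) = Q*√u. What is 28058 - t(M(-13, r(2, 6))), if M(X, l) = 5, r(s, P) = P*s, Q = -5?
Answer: 28058 - 3000*√5 ≈ 21350.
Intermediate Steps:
E(u) = -5*√u
t(Y) = 120*Y^(5/2) (t(Y) = ((-5*√Y)*(-4*Y²))*6 = (20*Y^(5/2))*6 = 120*Y^(5/2))
28058 - t(M(-13, r(2, 6))) = 28058 - 120*5^(5/2) = 28058 - 120*25*√5 = 28058 - 3000*√5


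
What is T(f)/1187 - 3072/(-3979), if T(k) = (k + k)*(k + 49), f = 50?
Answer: 43038564/4723073 ≈ 9.1124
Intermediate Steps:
T(k) = 2*k*(49 + k) (T(k) = (2*k)*(49 + k) = 2*k*(49 + k))
T(f)/1187 - 3072/(-3979) = (2*50*(49 + 50))/1187 - 3072/(-3979) = (2*50*99)*(1/1187) - 3072*(-1/3979) = 9900*(1/1187) + 3072/3979 = 9900/1187 + 3072/3979 = 43038564/4723073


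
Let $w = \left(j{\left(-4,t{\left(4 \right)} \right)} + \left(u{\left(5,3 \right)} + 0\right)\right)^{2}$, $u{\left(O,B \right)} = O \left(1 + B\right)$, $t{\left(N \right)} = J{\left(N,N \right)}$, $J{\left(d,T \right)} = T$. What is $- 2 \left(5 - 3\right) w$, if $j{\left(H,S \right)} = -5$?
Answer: $-900$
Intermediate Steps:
$t{\left(N \right)} = N$
$w = 225$ ($w = \left(-5 + \left(5 \left(1 + 3\right) + 0\right)\right)^{2} = \left(-5 + \left(5 \cdot 4 + 0\right)\right)^{2} = \left(-5 + \left(20 + 0\right)\right)^{2} = \left(-5 + 20\right)^{2} = 15^{2} = 225$)
$- 2 \left(5 - 3\right) w = - 2 \left(5 - 3\right) 225 = \left(-2\right) 2 \cdot 225 = \left(-4\right) 225 = -900$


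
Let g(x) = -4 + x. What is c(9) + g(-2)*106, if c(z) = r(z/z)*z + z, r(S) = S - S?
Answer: -627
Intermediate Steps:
r(S) = 0
c(z) = z (c(z) = 0*z + z = 0 + z = z)
c(9) + g(-2)*106 = 9 + (-4 - 2)*106 = 9 - 6*106 = 9 - 636 = -627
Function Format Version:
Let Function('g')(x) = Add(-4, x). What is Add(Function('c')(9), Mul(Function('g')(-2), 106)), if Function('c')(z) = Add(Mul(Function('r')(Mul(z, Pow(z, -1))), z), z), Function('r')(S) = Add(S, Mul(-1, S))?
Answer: -627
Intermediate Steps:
Function('r')(S) = 0
Function('c')(z) = z (Function('c')(z) = Add(Mul(0, z), z) = Add(0, z) = z)
Add(Function('c')(9), Mul(Function('g')(-2), 106)) = Add(9, Mul(Add(-4, -2), 106)) = Add(9, Mul(-6, 106)) = Add(9, -636) = -627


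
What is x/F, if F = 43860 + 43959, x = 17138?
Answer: 17138/87819 ≈ 0.19515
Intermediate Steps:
F = 87819
x/F = 17138/87819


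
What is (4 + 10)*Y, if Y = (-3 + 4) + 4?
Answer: 70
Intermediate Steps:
Y = 5 (Y = 1 + 4 = 5)
(4 + 10)*Y = (4 + 10)*5 = 14*5 = 70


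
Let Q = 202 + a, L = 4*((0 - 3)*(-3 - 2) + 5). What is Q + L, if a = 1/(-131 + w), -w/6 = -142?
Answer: 203323/721 ≈ 282.00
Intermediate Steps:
w = 852 (w = -6*(-142) = 852)
a = 1/721 (a = 1/(-131 + 852) = 1/721 ≈ 0.0013870)
L = 80 (L = 4*(-3*(-5) + 5) = 4*(15 + 5) = 4*20 = 80)
Q = 145643/721 (Q = 202 + 1/721 = 145643/721 ≈ 202.00)
Q + L = 145643/721 + 80 = 203323/721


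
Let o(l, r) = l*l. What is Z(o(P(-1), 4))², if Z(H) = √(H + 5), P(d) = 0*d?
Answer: 5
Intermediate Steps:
P(d) = 0
o(l, r) = l²
Z(H) = √(5 + H)
Z(o(P(-1), 4))² = (√(5 + 0²))² = (√(5 + 0))² = (√5)² = 5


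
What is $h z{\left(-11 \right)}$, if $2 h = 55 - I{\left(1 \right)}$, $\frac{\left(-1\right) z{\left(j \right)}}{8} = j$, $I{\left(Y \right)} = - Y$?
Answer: $2464$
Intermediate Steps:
$z{\left(j \right)} = - 8 j$
$h = 28$ ($h = \frac{55 - \left(-1\right) 1}{2} = \frac{55 - -1}{2} = \frac{55 + 1}{2} = \frac{1}{2} \cdot 56 = 28$)
$h z{\left(-11 \right)} = 28 \left(\left(-8\right) \left(-11\right)\right) = 28 \cdot 88 = 2464$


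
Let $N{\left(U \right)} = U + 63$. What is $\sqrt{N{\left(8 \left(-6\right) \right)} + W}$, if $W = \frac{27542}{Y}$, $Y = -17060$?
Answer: $\frac{\sqrt{973946870}}{8530} \approx 3.6586$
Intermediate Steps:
$W = - \frac{13771}{8530}$ ($W = \frac{27542}{-17060} = 27542 \left(- \frac{1}{17060}\right) = - \frac{13771}{8530} \approx -1.6144$)
$N{\left(U \right)} = 63 + U$
$\sqrt{N{\left(8 \left(-6\right) \right)} + W} = \sqrt{\left(63 + 8 \left(-6\right)\right) - \frac{13771}{8530}} = \sqrt{\left(63 - 48\right) - \frac{13771}{8530}} = \sqrt{15 - \frac{13771}{8530}} = \sqrt{\frac{114179}{8530}} = \frac{\sqrt{973946870}}{8530}$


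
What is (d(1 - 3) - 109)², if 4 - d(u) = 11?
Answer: 13456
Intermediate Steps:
d(u) = -7 (d(u) = 4 - 1*11 = 4 - 11 = -7)
(d(1 - 3) - 109)² = (-7 - 109)² = (-116)² = 13456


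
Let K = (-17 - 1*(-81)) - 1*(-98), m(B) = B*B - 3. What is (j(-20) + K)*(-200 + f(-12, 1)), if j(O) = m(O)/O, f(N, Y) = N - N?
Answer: -28430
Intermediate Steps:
f(N, Y) = 0
m(B) = -3 + B² (m(B) = B² - 3 = -3 + B²)
j(O) = (-3 + O²)/O
K = 162 (K = (-17 + 81) + 98 = 64 + 98 = 162)
(j(-20) + K)*(-200 + f(-12, 1)) = ((-20 - 3/(-20)) + 162)*(-200 + 0) = ((-20 - 3*(-1/20)) + 162)*(-200) = ((-20 + 3/20) + 162)*(-200) = (-397/20 + 162)*(-200) = (2843/20)*(-200) = -28430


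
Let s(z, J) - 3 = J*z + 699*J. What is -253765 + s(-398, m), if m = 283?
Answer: -168579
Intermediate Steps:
s(z, J) = 3 + 699*J + J*z (s(z, J) = 3 + (J*z + 699*J) = 3 + (699*J + J*z) = 3 + 699*J + J*z)
-253765 + s(-398, m) = -253765 + (3 + 699*283 + 283*(-398)) = -253765 + (3 + 197817 - 112634) = -253765 + 85186 = -168579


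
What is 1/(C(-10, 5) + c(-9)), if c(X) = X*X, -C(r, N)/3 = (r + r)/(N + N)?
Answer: 1/87 ≈ 0.011494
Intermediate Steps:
C(r, N) = -3*r/N (C(r, N) = -3*(r + r)/(N + N) = -3*2*r/(2*N) = -3*2*r*1/(2*N) = -3*r/N)
c(X) = X**2
1/(C(-10, 5) + c(-9)) = 1/(-3*(-10)/5 + (-9)**2) = 1/(-3*(-10)*1/5 + 81) = 1/(6 + 81) = 1/87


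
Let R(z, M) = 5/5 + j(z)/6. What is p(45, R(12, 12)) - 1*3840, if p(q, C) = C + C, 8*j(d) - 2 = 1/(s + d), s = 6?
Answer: -1657979/432 ≈ -3837.9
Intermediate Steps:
j(d) = ¼ + 1/(8*(6 + d))
R(z, M) = 1 + (13 + 2*z)/(48*(6 + z)) (R(z, M) = 5/5 + ((13 + 2*z)/(8*(6 + z)))/6 = 5*(⅕) + ((13 + 2*z)/(8*(6 + z)))*(⅙) = 1 + (13 + 2*z)/(48*(6 + z)))
p(q, C) = 2*C
p(45, R(12, 12)) - 1*3840 = 2*((301 + 50*12)/(48*(6 + 12))) - 1*3840 = 2*((1/48)*(301 + 600)/18) - 3840 = 2*((1/48)*(1/18)*901) - 3840 = 2*(901/864) - 3840 = 901/432 - 3840 = -1657979/432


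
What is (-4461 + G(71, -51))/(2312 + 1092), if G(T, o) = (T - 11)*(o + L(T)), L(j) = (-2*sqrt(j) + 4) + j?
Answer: -3021/3404 - 30*sqrt(71)/851 ≈ -1.1845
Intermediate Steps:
L(j) = 4 + j - 2*sqrt(j) (L(j) = (4 - 2*sqrt(j)) + j = 4 + j - 2*sqrt(j))
G(T, o) = (-11 + T)*(4 + T + o - 2*sqrt(T)) (G(T, o) = (T - 11)*(o + (4 + T - 2*sqrt(T))) = (-11 + T)*(4 + T + o - 2*sqrt(T)))
(-4461 + G(71, -51))/(2312 + 1092) = (-4461 + (-44 + 71**2 - 11*(-51) - 7*71 - 142*sqrt(71) + 22*sqrt(71) + 71*(-51)))/(2312 + 1092) = (-4461 + (-44 + 5041 + 561 - 497 - 142*sqrt(71) + 22*sqrt(71) - 3621))/3404 = (-4461 + (-44 + 5041 + 561 - 497 - 142*sqrt(71) + 22*sqrt(71) - 3621))*(1/3404) = (-4461 + (1440 - 120*sqrt(71)))*(1/3404) = (-3021 - 120*sqrt(71))*(1/3404) = -3021/3404 - 30*sqrt(71)/851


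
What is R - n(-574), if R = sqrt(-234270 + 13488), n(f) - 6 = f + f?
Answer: 1142 + I*sqrt(220782) ≈ 1142.0 + 469.87*I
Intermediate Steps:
n(f) = 6 + 2*f (n(f) = 6 + (f + f) = 6 + 2*f)
R = I*sqrt(220782) (R = sqrt(-220782) = I*sqrt(220782) ≈ 469.87*I)
R - n(-574) = I*sqrt(220782) - (6 + 2*(-574)) = I*sqrt(220782) - (6 - 1148) = I*sqrt(220782) - 1*(-1142) = I*sqrt(220782) + 1142 = 1142 + I*sqrt(220782)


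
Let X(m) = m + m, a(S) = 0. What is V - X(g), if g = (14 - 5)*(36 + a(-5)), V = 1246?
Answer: 598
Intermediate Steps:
g = 324 (g = (14 - 5)*(36 + 0) = 9*36 = 324)
X(m) = 2*m
V - X(g) = 1246 - 2*324 = 1246 - 1*648 = 1246 - 648 = 598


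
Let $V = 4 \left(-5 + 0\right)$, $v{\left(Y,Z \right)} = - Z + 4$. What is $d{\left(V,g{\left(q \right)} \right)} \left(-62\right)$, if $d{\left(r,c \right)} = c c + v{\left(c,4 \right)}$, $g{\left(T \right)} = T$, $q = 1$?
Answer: $-62$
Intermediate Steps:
$v{\left(Y,Z \right)} = 4 - Z$
$V = -20$ ($V = 4 \left(-5\right) = -20$)
$d{\left(r,c \right)} = c^{2}$ ($d{\left(r,c \right)} = c c + \left(4 - 4\right) = c^{2} + \left(4 - 4\right) = c^{2} + 0 = c^{2}$)
$d{\left(V,g{\left(q \right)} \right)} \left(-62\right) = 1^{2} \left(-62\right) = 1 \left(-62\right) = -62$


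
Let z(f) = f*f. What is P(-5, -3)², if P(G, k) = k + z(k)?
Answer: 36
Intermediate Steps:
z(f) = f²
P(G, k) = k + k²
P(-5, -3)² = (-3*(1 - 3))² = (-3*(-2))² = 6² = 36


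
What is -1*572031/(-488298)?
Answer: 190677/162766 ≈ 1.1715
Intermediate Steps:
-1*572031/(-488298) = -572031*(-1/488298) = 190677/162766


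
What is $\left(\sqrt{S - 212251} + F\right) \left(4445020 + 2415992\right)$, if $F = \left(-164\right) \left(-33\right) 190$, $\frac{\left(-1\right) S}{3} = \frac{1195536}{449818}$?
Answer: $7055041419360 + \frac{6861012 i \sqrt{10736920284409867}}{224909} \approx 7.055 \cdot 10^{12} + 3.161 \cdot 10^{9} i$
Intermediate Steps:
$S = - \frac{1793304}{224909}$ ($S = - 3 \cdot \frac{1195536}{449818} = - 3 \cdot 1195536 \cdot \frac{1}{449818} = \left(-3\right) \frac{597768}{224909} = - \frac{1793304}{224909} \approx -7.9735$)
$F = 1028280$ ($F = 5412 \cdot 190 = 1028280$)
$\left(\sqrt{S - 212251} + F\right) \left(4445020 + 2415992\right) = \left(\sqrt{- \frac{1793304}{224909} - 212251} + 1028280\right) \left(4445020 + 2415992\right) = \left(\sqrt{- \frac{47738953463}{224909}} + 1028280\right) 6861012 = \left(\frac{i \sqrt{10736920284409867}}{224909} + 1028280\right) 6861012 = \left(1028280 + \frac{i \sqrt{10736920284409867}}{224909}\right) 6861012 = 7055041419360 + \frac{6861012 i \sqrt{10736920284409867}}{224909}$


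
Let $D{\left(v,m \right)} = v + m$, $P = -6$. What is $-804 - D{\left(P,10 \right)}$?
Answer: $-808$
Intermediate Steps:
$D{\left(v,m \right)} = m + v$
$-804 - D{\left(P,10 \right)} = -804 - \left(10 - 6\right) = -804 - 4 = -808$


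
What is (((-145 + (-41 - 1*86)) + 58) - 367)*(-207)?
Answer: 120267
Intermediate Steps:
(((-145 + (-41 - 1*86)) + 58) - 367)*(-207) = (((-145 + (-41 - 86)) + 58) - 367)*(-207) = (((-145 - 127) + 58) - 367)*(-207) = ((-272 + 58) - 367)*(-207) = (-214 - 367)*(-207) = -581*(-207) = 120267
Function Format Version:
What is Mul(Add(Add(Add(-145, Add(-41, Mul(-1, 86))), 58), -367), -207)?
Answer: 120267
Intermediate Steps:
Mul(Add(Add(Add(-145, Add(-41, Mul(-1, 86))), 58), -367), -207) = Mul(Add(Add(Add(-145, Add(-41, -86)), 58), -367), -207) = Mul(Add(Add(Add(-145, -127), 58), -367), -207) = Mul(Add(Add(-272, 58), -367), -207) = Mul(Add(-214, -367), -207) = Mul(-581, -207) = 120267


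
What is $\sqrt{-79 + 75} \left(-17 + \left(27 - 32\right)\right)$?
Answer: $- 44 i \approx - 44.0 i$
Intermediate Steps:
$\sqrt{-79 + 75} \left(-17 + \left(27 - 32\right)\right) = \sqrt{-4} \left(-17 - 5\right) = 2 i \left(-22\right) = - 44 i$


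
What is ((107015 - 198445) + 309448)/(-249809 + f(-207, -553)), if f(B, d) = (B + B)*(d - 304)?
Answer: 3254/1567 ≈ 2.0766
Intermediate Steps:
f(B, d) = 2*B*(-304 + d) (f(B, d) = (2*B)*(-304 + d) = 2*B*(-304 + d))
((107015 - 198445) + 309448)/(-249809 + f(-207, -553)) = ((107015 - 198445) + 309448)/(-249809 + 2*(-207)*(-304 - 553)) = (-91430 + 309448)/(-249809 + 2*(-207)*(-857)) = 218018/(-249809 + 354798) = 218018/104989 = 218018*(1/104989) = 3254/1567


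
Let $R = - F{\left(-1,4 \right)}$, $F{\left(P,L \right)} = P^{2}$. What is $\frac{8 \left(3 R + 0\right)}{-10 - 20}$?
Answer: $\frac{4}{5} \approx 0.8$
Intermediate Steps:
$R = -1$ ($R = - \left(-1\right)^{2} = \left(-1\right) 1 = -1$)
$\frac{8 \left(3 R + 0\right)}{-10 - 20} = \frac{8 \left(3 \left(-1\right) + 0\right)}{-10 - 20} = \frac{8 \left(-3 + 0\right)}{-30} = 8 \left(-3\right) \left(- \frac{1}{30}\right) = \left(-24\right) \left(- \frac{1}{30}\right) = \frac{4}{5}$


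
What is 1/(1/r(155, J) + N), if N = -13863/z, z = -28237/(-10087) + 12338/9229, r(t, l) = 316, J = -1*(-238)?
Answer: -3687171108/12357955378085 ≈ -0.00029836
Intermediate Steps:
J = 238
z = 35004789/8462993 (z = -28237*(-1/10087) + 12338*(1/9229) = 2567/917 + 12338/9229 = 35004789/8462993 ≈ 4.1362)
N = -39107490653/11668263 (N = -13863/35004789/8462993 = -13863*8462993/35004789 = -39107490653/11668263 ≈ -3351.6)
1/(1/r(155, J) + N) = 1/(1/316 - 39107490653/11668263) = 1/(-12357955378085/3687171108) = -3687171108/12357955378085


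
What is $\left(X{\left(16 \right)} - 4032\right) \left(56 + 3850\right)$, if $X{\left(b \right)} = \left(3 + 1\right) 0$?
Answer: $-15748992$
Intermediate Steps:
$X{\left(b \right)} = 0$ ($X{\left(b \right)} = 4 \cdot 0 = 0$)
$\left(X{\left(16 \right)} - 4032\right) \left(56 + 3850\right) = \left(0 - 4032\right) \left(56 + 3850\right) = \left(-4032\right) 3906 = -15748992$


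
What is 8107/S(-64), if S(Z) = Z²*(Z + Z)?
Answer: -8107/524288 ≈ -0.015463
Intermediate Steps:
S(Z) = 2*Z³ (S(Z) = Z²*(2*Z) = 2*Z³)
8107/S(-64) = 8107/((2*(-64)³)) = 8107/((2*(-262144))) = 8107/(-524288) = 8107*(-1/524288) = -8107/524288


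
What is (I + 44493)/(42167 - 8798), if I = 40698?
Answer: 28397/11123 ≈ 2.5530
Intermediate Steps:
(I + 44493)/(42167 - 8798) = (40698 + 44493)/(42167 - 8798) = 85191/33369 = 85191*(1/33369) = 28397/11123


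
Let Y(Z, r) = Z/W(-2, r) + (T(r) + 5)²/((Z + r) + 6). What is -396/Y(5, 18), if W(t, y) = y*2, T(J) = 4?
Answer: -413424/3061 ≈ -135.06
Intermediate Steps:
W(t, y) = 2*y
Y(Z, r) = 81/(6 + Z + r) + Z/(2*r) (Y(Z, r) = Z/((2*r)) + (4 + 5)²/((Z + r) + 6) = Z*(1/(2*r)) + 9²/(6 + Z + r) = Z/(2*r) + 81/(6 + Z + r) = 81/(6 + Z + r) + Z/(2*r))
-396/Y(5, 18) = -396*36*(6 + 5 + 18)/(5² + 6*5 + 162*18 + 5*18) = -396*1044/(25 + 30 + 2916 + 90) = -396/((½)*(1/18)*(1/29)*3061) = -396/3061/1044 = -396*1044/3061 = -413424/3061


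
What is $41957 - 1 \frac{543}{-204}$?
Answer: $\frac{2853257}{68} \approx 41960.0$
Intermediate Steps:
$41957 - 1 \frac{543}{-204} = 41957 - 1 \cdot 543 \left(- \frac{1}{204}\right) = 41957 - 1 \left(- \frac{181}{68}\right) = 41957 - - \frac{181}{68} = 41957 + \frac{181}{68} = \frac{2853257}{68}$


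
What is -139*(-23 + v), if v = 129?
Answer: -14734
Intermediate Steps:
-139*(-23 + v) = -139*(-23 + 129) = -139*106 = -14734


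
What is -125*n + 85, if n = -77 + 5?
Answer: 9085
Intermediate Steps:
n = -72
-125*n + 85 = -125*(-72) + 85 = 9000 + 85 = 9085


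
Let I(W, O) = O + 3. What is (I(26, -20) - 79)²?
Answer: 9216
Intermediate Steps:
I(W, O) = 3 + O
(I(26, -20) - 79)² = ((3 - 20) - 79)² = (-17 - 79)² = (-96)² = 9216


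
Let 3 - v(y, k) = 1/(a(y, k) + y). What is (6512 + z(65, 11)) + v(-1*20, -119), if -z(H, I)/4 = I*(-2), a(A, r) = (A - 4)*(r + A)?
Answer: 21895547/3316 ≈ 6603.0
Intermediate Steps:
a(A, r) = (-4 + A)*(A + r)
v(y, k) = 3 - 1/(y² - 4*k - 3*y + k*y) (v(y, k) = 3 - 1/((y² - 4*y - 4*k + y*k) + y) = 3 - 1/((y² - 4*y - 4*k + k*y) + y) = 3 - 1/((y² - 4*k - 4*y + k*y) + y) = 3 - 1/(y² - 4*k - 3*y + k*y))
z(H, I) = 8*I (z(H, I) = -4*I*(-2) = -(-8)*I = 8*I)
(6512 + z(65, 11)) + v(-1*20, -119) = (6512 + 8*11) + (-1 - 12*(-119) - (-9)*20 + 3*(-1*20)² + 3*(-119)*(-1*20))/((-1*20)² - 4*(-119) - (-3)*20 - (-119)*20) = (6512 + 88) + (-1 + 1428 - 9*(-20) + 3*(-20)² + 3*(-119)*(-20))/((-20)² + 476 - 3*(-20) - 119*(-20)) = 6600 + (-1 + 1428 + 180 + 3*400 + 7140)/(400 + 476 + 60 + 2380) = 6600 + (-1 + 1428 + 180 + 1200 + 7140)/3316 = 6600 + (1/3316)*9947 = 6600 + 9947/3316 = 21895547/3316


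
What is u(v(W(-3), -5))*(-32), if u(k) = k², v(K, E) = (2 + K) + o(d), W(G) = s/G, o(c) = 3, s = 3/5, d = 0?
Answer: -18432/25 ≈ -737.28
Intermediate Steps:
s = ⅗ (s = 3*(⅕) = ⅗ ≈ 0.60000)
W(G) = 3/(5*G)
v(K, E) = 5 + K (v(K, E) = (2 + K) + 3 = 5 + K)
u(v(W(-3), -5))*(-32) = (5 + (⅗)/(-3))²*(-32) = (5 + (⅗)*(-⅓))²*(-32) = (5 - ⅕)²*(-32) = (24/5)²*(-32) = (576/25)*(-32) = -18432/25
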